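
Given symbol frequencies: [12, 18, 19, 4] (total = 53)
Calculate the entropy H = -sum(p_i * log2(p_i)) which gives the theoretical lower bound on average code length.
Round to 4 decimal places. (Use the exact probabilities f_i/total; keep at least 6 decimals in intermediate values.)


Per-symbol terms -p_i * log2(p_i) with p_i = f_i/53:
  p = 12/53 = 0.226415: log2(p) = -2.142958, -p*log2(p) = 0.485198
  p = 18/53 = 0.339623: log2(p) = -1.557995, -p*log2(p) = 0.529131
  p = 19/53 = 0.358491: log2(p) = -1.479993, -p*log2(p) = 0.530564
  p = 4/53 = 0.075472: log2(p) = -3.727920, -p*log2(p) = 0.281352
H = 0.485198 + 0.529131 + 0.530564 + 0.281352 = 1.826245

H = 1.8262 bits/symbol


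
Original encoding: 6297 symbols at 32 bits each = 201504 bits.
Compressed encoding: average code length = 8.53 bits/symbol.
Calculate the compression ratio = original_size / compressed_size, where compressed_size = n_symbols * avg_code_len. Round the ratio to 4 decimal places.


original_size = n_symbols * orig_bits = 6297 * 32 = 201504 bits
compressed_size = n_symbols * avg_code_len = 6297 * 8.53 = 53713.41 bits
ratio = original_size / compressed_size = 201504 / 53713.41 = 3.7515

Compression ratio = 3.7515


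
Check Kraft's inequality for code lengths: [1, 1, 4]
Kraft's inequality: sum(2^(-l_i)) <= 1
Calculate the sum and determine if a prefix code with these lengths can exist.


Sum = 2^(-1) + 2^(-1) + 2^(-4)
    = 0.5 + 0.5 + 0.0625
    = 17/16 = 1.0625
Since 1.0625 > 1, Kraft's inequality is NOT satisfied.
A prefix code with these lengths CANNOT exist.

Kraft sum = 1.0625. Not satisfied.


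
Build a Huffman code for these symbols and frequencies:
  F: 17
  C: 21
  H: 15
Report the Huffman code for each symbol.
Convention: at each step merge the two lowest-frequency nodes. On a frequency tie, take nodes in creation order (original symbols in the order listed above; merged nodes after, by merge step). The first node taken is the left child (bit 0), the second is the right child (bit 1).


Huffman tree construction:
Step 1: Merge H(15) + F(17) = 32
Step 2: Merge C(21) + (H+F)(32) = 53
Read each symbol's code off the tree from the root (left child = 0, right child = 1).

Codes:
  F: 11 (length 2)
  C: 0 (length 1)
  H: 10 (length 2)
Average code length: 85/53 = 1.6038 bits/symbol


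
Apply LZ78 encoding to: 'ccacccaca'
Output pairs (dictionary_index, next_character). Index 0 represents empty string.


LZ78 encoding steps:
Dictionary: {0: ''}
Step 1: w='' (idx 0), next='c' -> output (0, 'c'), add 'c' as idx 1
Step 2: w='c' (idx 1), next='a' -> output (1, 'a'), add 'ca' as idx 2
Step 3: w='c' (idx 1), next='c' -> output (1, 'c'), add 'cc' as idx 3
Step 4: w='ca' (idx 2), next='c' -> output (2, 'c'), add 'cac' as idx 4
Step 5: w='' (idx 0), next='a' -> output (0, 'a'), add 'a' as idx 5


Encoded: [(0, 'c'), (1, 'a'), (1, 'c'), (2, 'c'), (0, 'a')]


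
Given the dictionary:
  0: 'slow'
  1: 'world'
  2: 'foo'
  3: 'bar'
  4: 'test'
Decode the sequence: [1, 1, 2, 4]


Look up each index in the dictionary:
  1 -> 'world'
  1 -> 'world'
  2 -> 'foo'
  4 -> 'test'

Decoded: "world world foo test"


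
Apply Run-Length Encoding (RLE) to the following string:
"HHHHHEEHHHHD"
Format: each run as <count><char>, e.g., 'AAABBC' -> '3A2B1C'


Scanning runs left to right:
  i=0: run of 'H' x 5 -> '5H'
  i=5: run of 'E' x 2 -> '2E'
  i=7: run of 'H' x 4 -> '4H'
  i=11: run of 'D' x 1 -> '1D'

RLE = 5H2E4H1D


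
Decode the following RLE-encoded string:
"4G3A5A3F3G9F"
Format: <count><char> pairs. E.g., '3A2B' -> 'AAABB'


Expanding each <count><char> pair:
  4G -> 'GGGG'
  3A -> 'AAA'
  5A -> 'AAAAA'
  3F -> 'FFF'
  3G -> 'GGG'
  9F -> 'FFFFFFFFF'

Decoded = GGGGAAAAAAAAFFFGGGFFFFFFFFF


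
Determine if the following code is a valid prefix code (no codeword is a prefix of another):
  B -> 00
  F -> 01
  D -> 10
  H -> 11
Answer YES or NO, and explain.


Checking each pair (does one codeword prefix another?):
  B='00' vs F='01': no prefix
  B='00' vs D='10': no prefix
  B='00' vs H='11': no prefix
  F='01' vs B='00': no prefix
  F='01' vs D='10': no prefix
  F='01' vs H='11': no prefix
  D='10' vs B='00': no prefix
  D='10' vs F='01': no prefix
  D='10' vs H='11': no prefix
  H='11' vs B='00': no prefix
  H='11' vs F='01': no prefix
  H='11' vs D='10': no prefix
No violation found over all pairs.

YES -- this is a valid prefix code. No codeword is a prefix of any other codeword.


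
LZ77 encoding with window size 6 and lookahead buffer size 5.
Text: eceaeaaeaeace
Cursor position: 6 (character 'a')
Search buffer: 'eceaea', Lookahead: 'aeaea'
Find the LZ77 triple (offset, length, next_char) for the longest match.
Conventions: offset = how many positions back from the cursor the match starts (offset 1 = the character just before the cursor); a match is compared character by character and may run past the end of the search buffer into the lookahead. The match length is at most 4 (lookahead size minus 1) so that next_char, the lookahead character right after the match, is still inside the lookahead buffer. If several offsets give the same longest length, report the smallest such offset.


Try each offset into the search buffer:
  offset=1 (pos 5, char 'a'): match length 1
  offset=2 (pos 4, char 'e'): match length 0
  offset=3 (pos 3, char 'a'): match length 3
  offset=4 (pos 2, char 'e'): match length 0
  offset=5 (pos 1, char 'c'): match length 0
  offset=6 (pos 0, char 'e'): match length 0
Longest match has length 3 at offset 3.
next_char = character at position 6 + 3 = 9 -> 'e'

Best match: offset=3, length=3 (matching 'aea' starting at position 3)
LZ77 triple: (3, 3, 'e')


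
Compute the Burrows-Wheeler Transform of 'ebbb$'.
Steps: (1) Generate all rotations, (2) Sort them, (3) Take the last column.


Rotations (sorted):
  0: $ebbb -> last char: b
  1: b$ebb -> last char: b
  2: bb$eb -> last char: b
  3: bbb$e -> last char: e
  4: ebbb$ -> last char: $


BWT = bbbe$


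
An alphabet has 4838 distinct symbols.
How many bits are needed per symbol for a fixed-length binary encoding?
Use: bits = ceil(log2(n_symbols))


log2(4838) = 12.2402
Bracket: 2^12 = 4096 < 4838 <= 2^13 = 8192
So ceil(log2(4838)) = 13

bits = ceil(log2(4838)) = ceil(12.2402) = 13 bits


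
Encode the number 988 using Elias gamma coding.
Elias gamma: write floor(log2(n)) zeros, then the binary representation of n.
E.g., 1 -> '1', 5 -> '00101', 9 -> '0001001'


num_bits = floor(log2(988)) + 1 = 10
leading_zeros = num_bits - 1 = 9
binary(988) = 1111011100

Elias gamma(988) = '000000000' + '1111011100' = 0000000001111011100 (19 bits)


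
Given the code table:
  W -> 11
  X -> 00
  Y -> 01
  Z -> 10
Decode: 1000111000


Decoding:
10 -> Z
00 -> X
11 -> W
10 -> Z
00 -> X


Result: ZXWZX


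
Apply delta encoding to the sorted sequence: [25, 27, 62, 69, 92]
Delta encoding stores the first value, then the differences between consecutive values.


First value: 25
Deltas:
  27 - 25 = 2
  62 - 27 = 35
  69 - 62 = 7
  92 - 69 = 23


Delta encoded: [25, 2, 35, 7, 23]


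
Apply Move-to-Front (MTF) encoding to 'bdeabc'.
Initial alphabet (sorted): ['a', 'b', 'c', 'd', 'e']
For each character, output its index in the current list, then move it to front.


MTF encoding:
'b': index 1 in ['a', 'b', 'c', 'd', 'e'] -> ['b', 'a', 'c', 'd', 'e']
'd': index 3 in ['b', 'a', 'c', 'd', 'e'] -> ['d', 'b', 'a', 'c', 'e']
'e': index 4 in ['d', 'b', 'a', 'c', 'e'] -> ['e', 'd', 'b', 'a', 'c']
'a': index 3 in ['e', 'd', 'b', 'a', 'c'] -> ['a', 'e', 'd', 'b', 'c']
'b': index 3 in ['a', 'e', 'd', 'b', 'c'] -> ['b', 'a', 'e', 'd', 'c']
'c': index 4 in ['b', 'a', 'e', 'd', 'c'] -> ['c', 'b', 'a', 'e', 'd']


Output: [1, 3, 4, 3, 3, 4]


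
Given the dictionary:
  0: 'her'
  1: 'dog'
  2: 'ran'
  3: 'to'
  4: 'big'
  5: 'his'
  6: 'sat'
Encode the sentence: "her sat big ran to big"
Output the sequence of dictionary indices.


Look up each word in the dictionary:
  'her' -> 0
  'sat' -> 6
  'big' -> 4
  'ran' -> 2
  'to' -> 3
  'big' -> 4

Encoded: [0, 6, 4, 2, 3, 4]


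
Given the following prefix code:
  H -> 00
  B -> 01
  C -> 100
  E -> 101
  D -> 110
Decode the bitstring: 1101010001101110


Decoding step by step:
Bits 110 -> D
Bits 101 -> E
Bits 00 -> H
Bits 01 -> B
Bits 101 -> E
Bits 110 -> D


Decoded message: DEHBED


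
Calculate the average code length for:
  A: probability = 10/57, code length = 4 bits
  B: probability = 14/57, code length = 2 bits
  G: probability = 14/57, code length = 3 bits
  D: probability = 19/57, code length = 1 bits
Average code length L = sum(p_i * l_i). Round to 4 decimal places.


Weighted contributions p_i * l_i:
  A: (10/57) * 4 = 40/57
  B: (14/57) * 2 = 28/57
  G: (14/57) * 3 = 42/57
  D: (19/57) * 1 = 19/57
Sum = (40 + 28 + 42 + 19)/57 = 129/57

L = 129/57 = 2.2632 bits/symbol


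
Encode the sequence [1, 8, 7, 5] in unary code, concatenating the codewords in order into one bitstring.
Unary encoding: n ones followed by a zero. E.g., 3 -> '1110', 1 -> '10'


Encode each number as n ones followed by a terminating 0:
  1 -> 10 (2 bits)
  8 -> 111111110 (9 bits)
  7 -> 11111110 (8 bits)
  5 -> 111110 (6 bits)
Total length = 2 + 9 + 8 + 6 = 25 bits.

Unary([1, 8, 7, 5]) = 1011111111011111110111110 (25 bits)


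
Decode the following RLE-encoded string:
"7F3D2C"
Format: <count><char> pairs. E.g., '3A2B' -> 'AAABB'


Expanding each <count><char> pair:
  7F -> 'FFFFFFF'
  3D -> 'DDD'
  2C -> 'CC'

Decoded = FFFFFFFDDDCC


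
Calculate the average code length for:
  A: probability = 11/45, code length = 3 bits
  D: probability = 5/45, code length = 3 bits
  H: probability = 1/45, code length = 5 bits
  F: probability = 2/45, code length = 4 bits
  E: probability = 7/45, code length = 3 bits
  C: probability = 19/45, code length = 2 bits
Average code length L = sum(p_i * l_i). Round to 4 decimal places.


Weighted contributions p_i * l_i:
  A: (11/45) * 3 = 33/45
  D: (5/45) * 3 = 15/45
  H: (1/45) * 5 = 5/45
  F: (2/45) * 4 = 8/45
  E: (7/45) * 3 = 21/45
  C: (19/45) * 2 = 38/45
Sum = (33 + 15 + 5 + 8 + 21 + 38)/45 = 120/45

L = 120/45 = 2.6667 bits/symbol


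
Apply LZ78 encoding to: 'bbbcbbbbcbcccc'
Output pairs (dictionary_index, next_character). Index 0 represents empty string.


LZ78 encoding steps:
Dictionary: {0: ''}
Step 1: w='' (idx 0), next='b' -> output (0, 'b'), add 'b' as idx 1
Step 2: w='b' (idx 1), next='b' -> output (1, 'b'), add 'bb' as idx 2
Step 3: w='' (idx 0), next='c' -> output (0, 'c'), add 'c' as idx 3
Step 4: w='bb' (idx 2), next='b' -> output (2, 'b'), add 'bbb' as idx 4
Step 5: w='b' (idx 1), next='c' -> output (1, 'c'), add 'bc' as idx 5
Step 6: w='bc' (idx 5), next='c' -> output (5, 'c'), add 'bcc' as idx 6
Step 7: w='c' (idx 3), next='c' -> output (3, 'c'), add 'cc' as idx 7


Encoded: [(0, 'b'), (1, 'b'), (0, 'c'), (2, 'b'), (1, 'c'), (5, 'c'), (3, 'c')]


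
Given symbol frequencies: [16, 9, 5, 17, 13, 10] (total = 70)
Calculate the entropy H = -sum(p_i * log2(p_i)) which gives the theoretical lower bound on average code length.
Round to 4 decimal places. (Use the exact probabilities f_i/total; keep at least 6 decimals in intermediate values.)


Per-symbol terms -p_i * log2(p_i) with p_i = f_i/70:
  p = 16/70 = 0.228571: log2(p) = -2.129283, -p*log2(p) = 0.486693
  p = 9/70 = 0.128571: log2(p) = -2.959358, -p*log2(p) = 0.380489
  p = 5/70 = 0.071429: log2(p) = -3.807355, -p*log2(p) = 0.271954
  p = 17/70 = 0.242857: log2(p) = -2.041820, -p*log2(p) = 0.495871
  p = 13/70 = 0.185714: log2(p) = -2.428843, -p*log2(p) = 0.451071
  p = 10/70 = 0.142857: log2(p) = -2.807355, -p*log2(p) = 0.401051
H = 0.486693 + 0.380489 + 0.271954 + 0.495871 + 0.451071 + 0.401051 = 2.487129

H = 2.4871 bits/symbol


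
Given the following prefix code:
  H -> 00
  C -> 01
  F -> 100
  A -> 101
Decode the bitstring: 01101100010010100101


Decoding step by step:
Bits 01 -> C
Bits 101 -> A
Bits 100 -> F
Bits 01 -> C
Bits 00 -> H
Bits 101 -> A
Bits 00 -> H
Bits 101 -> A


Decoded message: CAFCHAHA


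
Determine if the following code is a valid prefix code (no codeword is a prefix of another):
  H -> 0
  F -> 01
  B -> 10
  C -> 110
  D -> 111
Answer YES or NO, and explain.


Checking each pair (does one codeword prefix another?):
  H='0' vs F='01': prefix -- VIOLATION

NO -- this is NOT a valid prefix code. H (0) is a prefix of F (01).


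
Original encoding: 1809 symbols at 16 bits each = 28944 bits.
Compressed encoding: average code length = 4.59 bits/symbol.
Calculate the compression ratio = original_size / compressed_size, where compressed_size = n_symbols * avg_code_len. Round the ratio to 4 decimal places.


original_size = n_symbols * orig_bits = 1809 * 16 = 28944 bits
compressed_size = n_symbols * avg_code_len = 1809 * 4.59 = 8303.31 bits
ratio = original_size / compressed_size = 28944 / 8303.31 = 3.4858

Compression ratio = 3.4858


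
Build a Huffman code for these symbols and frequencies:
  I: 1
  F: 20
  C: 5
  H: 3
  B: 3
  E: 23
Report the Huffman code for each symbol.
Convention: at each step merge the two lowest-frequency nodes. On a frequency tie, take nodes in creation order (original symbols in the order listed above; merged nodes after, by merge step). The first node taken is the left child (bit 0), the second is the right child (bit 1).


Huffman tree construction:
Step 1: Merge I(1) + H(3) = 4
Step 2: Merge B(3) + (I+H)(4) = 7
Step 3: Merge C(5) + (B+(I+H))(7) = 12
Step 4: Merge (C+(B+(I+H)))(12) + F(20) = 32
Step 5: Merge E(23) + ((C+(B+(I+H)))+F)(32) = 55
Read each symbol's code off the tree from the root (left child = 0, right child = 1).

Codes:
  I: 10110 (length 5)
  F: 11 (length 2)
  C: 100 (length 3)
  H: 10111 (length 5)
  B: 1010 (length 4)
  E: 0 (length 1)
Average code length: 110/55 = 2.0000 bits/symbol


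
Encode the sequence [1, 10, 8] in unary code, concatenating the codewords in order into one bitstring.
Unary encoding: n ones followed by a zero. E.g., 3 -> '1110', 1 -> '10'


Encode each number as n ones followed by a terminating 0:
  1 -> 10 (2 bits)
  10 -> 11111111110 (11 bits)
  8 -> 111111110 (9 bits)
Total length = 2 + 11 + 9 = 22 bits.

Unary([1, 10, 8]) = 1011111111110111111110 (22 bits)


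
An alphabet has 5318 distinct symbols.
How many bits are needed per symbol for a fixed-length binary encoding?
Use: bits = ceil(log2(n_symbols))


log2(5318) = 12.3767
Bracket: 2^12 = 4096 < 5318 <= 2^13 = 8192
So ceil(log2(5318)) = 13

bits = ceil(log2(5318)) = ceil(12.3767) = 13 bits


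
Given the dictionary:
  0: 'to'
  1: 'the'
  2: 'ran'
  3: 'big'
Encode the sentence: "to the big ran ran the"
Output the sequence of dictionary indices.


Look up each word in the dictionary:
  'to' -> 0
  'the' -> 1
  'big' -> 3
  'ran' -> 2
  'ran' -> 2
  'the' -> 1

Encoded: [0, 1, 3, 2, 2, 1]


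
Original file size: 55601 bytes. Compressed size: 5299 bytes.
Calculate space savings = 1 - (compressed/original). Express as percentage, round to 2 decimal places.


ratio = compressed/original = 5299/55601 = 0.095304
savings = 1 - ratio = 1 - 0.095304 = 0.904696
as a percentage: 0.904696 * 100 = 90.47%

Space savings = 1 - 5299/55601 = 90.47%


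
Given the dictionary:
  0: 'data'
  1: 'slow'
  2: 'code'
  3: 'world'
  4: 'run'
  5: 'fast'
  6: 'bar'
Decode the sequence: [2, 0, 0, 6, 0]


Look up each index in the dictionary:
  2 -> 'code'
  0 -> 'data'
  0 -> 'data'
  6 -> 'bar'
  0 -> 'data'

Decoded: "code data data bar data"


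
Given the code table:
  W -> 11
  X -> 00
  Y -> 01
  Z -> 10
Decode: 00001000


Decoding:
00 -> X
00 -> X
10 -> Z
00 -> X


Result: XXZX


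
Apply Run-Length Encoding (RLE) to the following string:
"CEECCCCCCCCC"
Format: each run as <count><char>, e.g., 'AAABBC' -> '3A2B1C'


Scanning runs left to right:
  i=0: run of 'C' x 1 -> '1C'
  i=1: run of 'E' x 2 -> '2E'
  i=3: run of 'C' x 9 -> '9C'

RLE = 1C2E9C


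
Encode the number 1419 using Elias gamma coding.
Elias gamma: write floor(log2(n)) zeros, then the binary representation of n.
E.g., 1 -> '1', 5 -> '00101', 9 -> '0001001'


num_bits = floor(log2(1419)) + 1 = 11
leading_zeros = num_bits - 1 = 10
binary(1419) = 10110001011

Elias gamma(1419) = '0000000000' + '10110001011' = 000000000010110001011 (21 bits)


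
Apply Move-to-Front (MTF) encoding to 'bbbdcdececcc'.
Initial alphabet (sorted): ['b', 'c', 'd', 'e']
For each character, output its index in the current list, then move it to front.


MTF encoding:
'b': index 0 in ['b', 'c', 'd', 'e'] -> ['b', 'c', 'd', 'e']
'b': index 0 in ['b', 'c', 'd', 'e'] -> ['b', 'c', 'd', 'e']
'b': index 0 in ['b', 'c', 'd', 'e'] -> ['b', 'c', 'd', 'e']
'd': index 2 in ['b', 'c', 'd', 'e'] -> ['d', 'b', 'c', 'e']
'c': index 2 in ['d', 'b', 'c', 'e'] -> ['c', 'd', 'b', 'e']
'd': index 1 in ['c', 'd', 'b', 'e'] -> ['d', 'c', 'b', 'e']
'e': index 3 in ['d', 'c', 'b', 'e'] -> ['e', 'd', 'c', 'b']
'c': index 2 in ['e', 'd', 'c', 'b'] -> ['c', 'e', 'd', 'b']
'e': index 1 in ['c', 'e', 'd', 'b'] -> ['e', 'c', 'd', 'b']
'c': index 1 in ['e', 'c', 'd', 'b'] -> ['c', 'e', 'd', 'b']
'c': index 0 in ['c', 'e', 'd', 'b'] -> ['c', 'e', 'd', 'b']
'c': index 0 in ['c', 'e', 'd', 'b'] -> ['c', 'e', 'd', 'b']


Output: [0, 0, 0, 2, 2, 1, 3, 2, 1, 1, 0, 0]


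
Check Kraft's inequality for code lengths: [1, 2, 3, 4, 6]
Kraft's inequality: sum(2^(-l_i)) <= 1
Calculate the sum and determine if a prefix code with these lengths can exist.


Sum = 2^(-1) + 2^(-2) + 2^(-3) + 2^(-4) + 2^(-6)
    = 0.5 + 0.25 + 0.125 + 0.0625 + 0.015625
    = 61/64 = 0.953125
Since 0.953125 <= 1, Kraft's inequality IS satisfied.
A prefix code with these lengths CAN exist.

Kraft sum = 0.953125. Satisfied.


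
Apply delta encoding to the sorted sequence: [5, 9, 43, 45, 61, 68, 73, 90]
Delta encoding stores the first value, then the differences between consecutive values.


First value: 5
Deltas:
  9 - 5 = 4
  43 - 9 = 34
  45 - 43 = 2
  61 - 45 = 16
  68 - 61 = 7
  73 - 68 = 5
  90 - 73 = 17


Delta encoded: [5, 4, 34, 2, 16, 7, 5, 17]


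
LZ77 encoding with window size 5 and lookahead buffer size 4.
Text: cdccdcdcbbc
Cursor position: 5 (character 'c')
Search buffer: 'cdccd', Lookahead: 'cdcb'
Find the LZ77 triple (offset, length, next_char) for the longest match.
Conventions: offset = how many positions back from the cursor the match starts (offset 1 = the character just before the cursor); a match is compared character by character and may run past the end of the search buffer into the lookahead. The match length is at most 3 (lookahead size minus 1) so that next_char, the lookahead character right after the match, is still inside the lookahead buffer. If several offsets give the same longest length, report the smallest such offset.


Try each offset into the search buffer:
  offset=1 (pos 4, char 'd'): match length 0
  offset=2 (pos 3, char 'c'): match length 3
  offset=3 (pos 2, char 'c'): match length 1
  offset=4 (pos 1, char 'd'): match length 0
  offset=5 (pos 0, char 'c'): match length 3
Longest match has length 3, found at offsets 2, 5; take the smallest, offset 2.
next_char = character at position 5 + 3 = 8 -> 'b'

Best match: offset=2, length=3 (matching 'cdc' starting at position 3)
LZ77 triple: (2, 3, 'b')


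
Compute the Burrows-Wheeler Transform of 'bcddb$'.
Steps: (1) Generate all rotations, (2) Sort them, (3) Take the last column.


Rotations (sorted):
  0: $bcddb -> last char: b
  1: b$bcdd -> last char: d
  2: bcddb$ -> last char: $
  3: cddb$b -> last char: b
  4: db$bcd -> last char: d
  5: ddb$bc -> last char: c


BWT = bd$bdc


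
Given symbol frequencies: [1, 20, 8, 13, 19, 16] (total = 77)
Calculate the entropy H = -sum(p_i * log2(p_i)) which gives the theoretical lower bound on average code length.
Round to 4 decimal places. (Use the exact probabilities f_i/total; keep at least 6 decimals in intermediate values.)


Per-symbol terms -p_i * log2(p_i) with p_i = f_i/77:
  p = 1/77 = 0.012987: log2(p) = -6.266787, -p*log2(p) = 0.081387
  p = 20/77 = 0.259740: log2(p) = -1.944858, -p*log2(p) = 0.505158
  p = 8/77 = 0.103896: log2(p) = -3.266787, -p*log2(p) = 0.339406
  p = 13/77 = 0.168831: log2(p) = -2.566347, -p*log2(p) = 0.433279
  p = 19/77 = 0.246753: log2(p) = -2.018859, -p*log2(p) = 0.498160
  p = 16/77 = 0.207792: log2(p) = -2.266787, -p*log2(p) = 0.471021
H = 0.081387 + 0.505158 + 0.339406 + 0.433279 + 0.498160 + 0.471021 = 2.328411

H = 2.3284 bits/symbol


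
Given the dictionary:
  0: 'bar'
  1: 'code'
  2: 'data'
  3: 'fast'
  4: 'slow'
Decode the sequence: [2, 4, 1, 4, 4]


Look up each index in the dictionary:
  2 -> 'data'
  4 -> 'slow'
  1 -> 'code'
  4 -> 'slow'
  4 -> 'slow'

Decoded: "data slow code slow slow"


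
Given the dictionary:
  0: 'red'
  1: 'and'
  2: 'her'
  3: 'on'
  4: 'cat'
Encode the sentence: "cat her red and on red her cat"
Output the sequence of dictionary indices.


Look up each word in the dictionary:
  'cat' -> 4
  'her' -> 2
  'red' -> 0
  'and' -> 1
  'on' -> 3
  'red' -> 0
  'her' -> 2
  'cat' -> 4

Encoded: [4, 2, 0, 1, 3, 0, 2, 4]


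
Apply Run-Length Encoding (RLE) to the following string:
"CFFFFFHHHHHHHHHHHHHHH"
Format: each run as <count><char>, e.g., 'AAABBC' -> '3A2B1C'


Scanning runs left to right:
  i=0: run of 'C' x 1 -> '1C'
  i=1: run of 'F' x 5 -> '5F'
  i=6: run of 'H' x 15 -> '15H'

RLE = 1C5F15H


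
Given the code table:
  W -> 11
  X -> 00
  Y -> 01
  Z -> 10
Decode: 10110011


Decoding:
10 -> Z
11 -> W
00 -> X
11 -> W


Result: ZWXW


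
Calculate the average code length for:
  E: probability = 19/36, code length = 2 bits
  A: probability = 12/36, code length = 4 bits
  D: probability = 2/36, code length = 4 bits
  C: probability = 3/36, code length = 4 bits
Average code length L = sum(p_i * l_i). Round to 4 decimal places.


Weighted contributions p_i * l_i:
  E: (19/36) * 2 = 38/36
  A: (12/36) * 4 = 48/36
  D: (2/36) * 4 = 8/36
  C: (3/36) * 4 = 12/36
Sum = (38 + 48 + 8 + 12)/36 = 106/36

L = 106/36 = 2.9444 bits/symbol


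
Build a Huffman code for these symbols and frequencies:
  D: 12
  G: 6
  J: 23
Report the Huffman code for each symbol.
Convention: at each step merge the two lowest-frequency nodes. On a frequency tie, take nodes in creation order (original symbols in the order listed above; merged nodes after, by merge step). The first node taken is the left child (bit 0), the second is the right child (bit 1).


Huffman tree construction:
Step 1: Merge G(6) + D(12) = 18
Step 2: Merge (G+D)(18) + J(23) = 41
Read each symbol's code off the tree from the root (left child = 0, right child = 1).

Codes:
  D: 01 (length 2)
  G: 00 (length 2)
  J: 1 (length 1)
Average code length: 59/41 = 1.4390 bits/symbol


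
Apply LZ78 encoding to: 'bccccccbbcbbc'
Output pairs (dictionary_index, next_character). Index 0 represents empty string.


LZ78 encoding steps:
Dictionary: {0: ''}
Step 1: w='' (idx 0), next='b' -> output (0, 'b'), add 'b' as idx 1
Step 2: w='' (idx 0), next='c' -> output (0, 'c'), add 'c' as idx 2
Step 3: w='c' (idx 2), next='c' -> output (2, 'c'), add 'cc' as idx 3
Step 4: w='cc' (idx 3), next='c' -> output (3, 'c'), add 'ccc' as idx 4
Step 5: w='b' (idx 1), next='b' -> output (1, 'b'), add 'bb' as idx 5
Step 6: w='c' (idx 2), next='b' -> output (2, 'b'), add 'cb' as idx 6
Step 7: w='b' (idx 1), next='c' -> output (1, 'c'), add 'bc' as idx 7


Encoded: [(0, 'b'), (0, 'c'), (2, 'c'), (3, 'c'), (1, 'b'), (2, 'b'), (1, 'c')]


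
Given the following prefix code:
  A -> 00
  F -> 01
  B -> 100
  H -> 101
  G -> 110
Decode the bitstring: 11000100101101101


Decoding step by step:
Bits 110 -> G
Bits 00 -> A
Bits 100 -> B
Bits 101 -> H
Bits 101 -> H
Bits 101 -> H


Decoded message: GABHHH


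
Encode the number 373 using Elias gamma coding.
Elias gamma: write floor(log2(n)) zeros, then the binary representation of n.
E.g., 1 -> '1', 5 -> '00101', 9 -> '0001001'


num_bits = floor(log2(373)) + 1 = 9
leading_zeros = num_bits - 1 = 8
binary(373) = 101110101

Elias gamma(373) = '00000000' + '101110101' = 00000000101110101 (17 bits)


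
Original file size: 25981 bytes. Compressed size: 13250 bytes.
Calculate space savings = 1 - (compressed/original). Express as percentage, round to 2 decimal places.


ratio = compressed/original = 13250/25981 = 0.509988
savings = 1 - ratio = 1 - 0.509988 = 0.490012
as a percentage: 0.490012 * 100 = 49.0%

Space savings = 1 - 13250/25981 = 49.0%


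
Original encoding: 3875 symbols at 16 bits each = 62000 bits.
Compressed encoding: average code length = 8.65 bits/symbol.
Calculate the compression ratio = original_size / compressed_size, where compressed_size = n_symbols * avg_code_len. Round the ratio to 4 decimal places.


original_size = n_symbols * orig_bits = 3875 * 16 = 62000 bits
compressed_size = n_symbols * avg_code_len = 3875 * 8.65 = 33518.75 bits
ratio = original_size / compressed_size = 62000 / 33518.75 = 1.8497

Compression ratio = 1.8497


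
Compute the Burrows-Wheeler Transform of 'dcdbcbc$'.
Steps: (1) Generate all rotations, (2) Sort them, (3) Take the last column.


Rotations (sorted):
  0: $dcdbcbc -> last char: c
  1: bc$dcdbc -> last char: c
  2: bcbc$dcd -> last char: d
  3: c$dcdbcb -> last char: b
  4: cbc$dcdb -> last char: b
  5: cdbcbc$d -> last char: d
  6: dbcbc$dc -> last char: c
  7: dcdbcbc$ -> last char: $


BWT = ccdbbdc$


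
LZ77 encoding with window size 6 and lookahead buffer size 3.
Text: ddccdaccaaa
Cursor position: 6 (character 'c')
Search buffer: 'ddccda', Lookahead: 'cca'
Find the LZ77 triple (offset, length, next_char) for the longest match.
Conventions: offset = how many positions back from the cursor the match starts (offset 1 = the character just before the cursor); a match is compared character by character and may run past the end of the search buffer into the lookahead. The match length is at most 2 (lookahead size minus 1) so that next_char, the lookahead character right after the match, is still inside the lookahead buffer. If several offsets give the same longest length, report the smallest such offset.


Try each offset into the search buffer:
  offset=1 (pos 5, char 'a'): match length 0
  offset=2 (pos 4, char 'd'): match length 0
  offset=3 (pos 3, char 'c'): match length 1
  offset=4 (pos 2, char 'c'): match length 2
  offset=5 (pos 1, char 'd'): match length 0
  offset=6 (pos 0, char 'd'): match length 0
Longest match has length 2 at offset 4.
next_char = character at position 6 + 2 = 8 -> 'a'

Best match: offset=4, length=2 (matching 'cc' starting at position 2)
LZ77 triple: (4, 2, 'a')


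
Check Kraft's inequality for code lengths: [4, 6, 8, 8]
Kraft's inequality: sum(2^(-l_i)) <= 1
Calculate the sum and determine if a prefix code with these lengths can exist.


Sum = 2^(-4) + 2^(-6) + 2^(-8) + 2^(-8)
    = 0.0625 + 0.015625 + 0.00390625 + 0.00390625
    = 22/256 = 0.0859375
Since 0.0859375 <= 1, Kraft's inequality IS satisfied.
A prefix code with these lengths CAN exist.

Kraft sum = 0.0859375. Satisfied.


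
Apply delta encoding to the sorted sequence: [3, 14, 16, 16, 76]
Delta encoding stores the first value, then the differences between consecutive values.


First value: 3
Deltas:
  14 - 3 = 11
  16 - 14 = 2
  16 - 16 = 0
  76 - 16 = 60


Delta encoded: [3, 11, 2, 0, 60]


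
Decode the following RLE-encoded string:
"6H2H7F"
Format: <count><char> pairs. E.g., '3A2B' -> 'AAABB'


Expanding each <count><char> pair:
  6H -> 'HHHHHH'
  2H -> 'HH'
  7F -> 'FFFFFFF'

Decoded = HHHHHHHHFFFFFFF


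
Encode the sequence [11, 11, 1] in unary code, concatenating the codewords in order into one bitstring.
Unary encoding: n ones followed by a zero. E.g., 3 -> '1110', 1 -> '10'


Encode each number as n ones followed by a terminating 0:
  11 -> 111111111110 (12 bits)
  11 -> 111111111110 (12 bits)
  1 -> 10 (2 bits)
Total length = 12 + 12 + 2 = 26 bits.

Unary([11, 11, 1]) = 11111111111011111111111010 (26 bits)


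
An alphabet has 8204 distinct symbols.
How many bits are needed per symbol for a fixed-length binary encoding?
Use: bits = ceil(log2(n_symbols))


log2(8204) = 13.0021
Bracket: 2^13 = 8192 < 8204 <= 2^14 = 16384
So ceil(log2(8204)) = 14

bits = ceil(log2(8204)) = ceil(13.0021) = 14 bits


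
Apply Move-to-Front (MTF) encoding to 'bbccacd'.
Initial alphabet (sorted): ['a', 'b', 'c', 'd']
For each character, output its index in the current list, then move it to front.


MTF encoding:
'b': index 1 in ['a', 'b', 'c', 'd'] -> ['b', 'a', 'c', 'd']
'b': index 0 in ['b', 'a', 'c', 'd'] -> ['b', 'a', 'c', 'd']
'c': index 2 in ['b', 'a', 'c', 'd'] -> ['c', 'b', 'a', 'd']
'c': index 0 in ['c', 'b', 'a', 'd'] -> ['c', 'b', 'a', 'd']
'a': index 2 in ['c', 'b', 'a', 'd'] -> ['a', 'c', 'b', 'd']
'c': index 1 in ['a', 'c', 'b', 'd'] -> ['c', 'a', 'b', 'd']
'd': index 3 in ['c', 'a', 'b', 'd'] -> ['d', 'c', 'a', 'b']


Output: [1, 0, 2, 0, 2, 1, 3]


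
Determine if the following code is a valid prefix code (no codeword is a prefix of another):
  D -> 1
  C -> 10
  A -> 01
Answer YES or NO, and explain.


Checking each pair (does one codeword prefix another?):
  D='1' vs C='10': prefix -- VIOLATION

NO -- this is NOT a valid prefix code. D (1) is a prefix of C (10).


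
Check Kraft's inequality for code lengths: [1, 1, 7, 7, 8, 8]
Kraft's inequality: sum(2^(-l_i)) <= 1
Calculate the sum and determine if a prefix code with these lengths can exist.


Sum = 2^(-1) + 2^(-1) + 2^(-7) + 2^(-7) + 2^(-8) + 2^(-8)
    = 0.5 + 0.5 + 0.0078125 + 0.0078125 + 0.00390625 + 0.00390625
    = 262/256 = 1.0234375
Since 1.0234375 > 1, Kraft's inequality is NOT satisfied.
A prefix code with these lengths CANNOT exist.

Kraft sum = 1.0234375. Not satisfied.


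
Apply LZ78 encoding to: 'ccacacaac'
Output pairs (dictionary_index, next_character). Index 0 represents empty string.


LZ78 encoding steps:
Dictionary: {0: ''}
Step 1: w='' (idx 0), next='c' -> output (0, 'c'), add 'c' as idx 1
Step 2: w='c' (idx 1), next='a' -> output (1, 'a'), add 'ca' as idx 2
Step 3: w='ca' (idx 2), next='c' -> output (2, 'c'), add 'cac' as idx 3
Step 4: w='' (idx 0), next='a' -> output (0, 'a'), add 'a' as idx 4
Step 5: w='a' (idx 4), next='c' -> output (4, 'c'), add 'ac' as idx 5


Encoded: [(0, 'c'), (1, 'a'), (2, 'c'), (0, 'a'), (4, 'c')]


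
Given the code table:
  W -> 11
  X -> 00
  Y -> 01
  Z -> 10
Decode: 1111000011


Decoding:
11 -> W
11 -> W
00 -> X
00 -> X
11 -> W


Result: WWXXW


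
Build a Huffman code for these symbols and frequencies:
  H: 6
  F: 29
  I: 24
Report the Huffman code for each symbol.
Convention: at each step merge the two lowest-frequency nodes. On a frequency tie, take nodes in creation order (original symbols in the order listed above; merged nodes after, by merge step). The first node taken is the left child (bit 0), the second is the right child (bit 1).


Huffman tree construction:
Step 1: Merge H(6) + I(24) = 30
Step 2: Merge F(29) + (H+I)(30) = 59
Read each symbol's code off the tree from the root (left child = 0, right child = 1).

Codes:
  H: 10 (length 2)
  F: 0 (length 1)
  I: 11 (length 2)
Average code length: 89/59 = 1.5085 bits/symbol


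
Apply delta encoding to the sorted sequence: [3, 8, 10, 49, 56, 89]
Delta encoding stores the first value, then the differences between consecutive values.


First value: 3
Deltas:
  8 - 3 = 5
  10 - 8 = 2
  49 - 10 = 39
  56 - 49 = 7
  89 - 56 = 33


Delta encoded: [3, 5, 2, 39, 7, 33]


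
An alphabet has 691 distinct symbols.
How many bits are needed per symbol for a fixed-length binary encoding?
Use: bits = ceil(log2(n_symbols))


log2(691) = 9.4325
Bracket: 2^9 = 512 < 691 <= 2^10 = 1024
So ceil(log2(691)) = 10

bits = ceil(log2(691)) = ceil(9.4325) = 10 bits


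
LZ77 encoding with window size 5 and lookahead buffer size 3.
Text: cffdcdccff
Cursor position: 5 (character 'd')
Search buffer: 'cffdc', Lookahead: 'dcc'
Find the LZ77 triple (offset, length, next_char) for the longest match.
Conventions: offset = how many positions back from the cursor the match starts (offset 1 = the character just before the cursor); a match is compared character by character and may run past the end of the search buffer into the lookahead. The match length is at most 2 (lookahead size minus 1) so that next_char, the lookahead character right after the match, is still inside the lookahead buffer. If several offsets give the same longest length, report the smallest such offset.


Try each offset into the search buffer:
  offset=1 (pos 4, char 'c'): match length 0
  offset=2 (pos 3, char 'd'): match length 2
  offset=3 (pos 2, char 'f'): match length 0
  offset=4 (pos 1, char 'f'): match length 0
  offset=5 (pos 0, char 'c'): match length 0
Longest match has length 2 at offset 2.
next_char = character at position 5 + 2 = 7 -> 'c'

Best match: offset=2, length=2 (matching 'dc' starting at position 3)
LZ77 triple: (2, 2, 'c')


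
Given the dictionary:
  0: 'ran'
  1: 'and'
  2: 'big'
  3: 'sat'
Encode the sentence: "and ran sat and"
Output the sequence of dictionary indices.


Look up each word in the dictionary:
  'and' -> 1
  'ran' -> 0
  'sat' -> 3
  'and' -> 1

Encoded: [1, 0, 3, 1]


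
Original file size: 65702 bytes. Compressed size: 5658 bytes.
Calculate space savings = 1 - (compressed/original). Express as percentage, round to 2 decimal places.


ratio = compressed/original = 5658/65702 = 0.086116
savings = 1 - ratio = 1 - 0.086116 = 0.913884
as a percentage: 0.913884 * 100 = 91.39%

Space savings = 1 - 5658/65702 = 91.39%


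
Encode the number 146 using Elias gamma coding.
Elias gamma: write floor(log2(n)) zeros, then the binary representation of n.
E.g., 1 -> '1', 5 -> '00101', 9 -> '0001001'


num_bits = floor(log2(146)) + 1 = 8
leading_zeros = num_bits - 1 = 7
binary(146) = 10010010

Elias gamma(146) = '0000000' + '10010010' = 000000010010010 (15 bits)


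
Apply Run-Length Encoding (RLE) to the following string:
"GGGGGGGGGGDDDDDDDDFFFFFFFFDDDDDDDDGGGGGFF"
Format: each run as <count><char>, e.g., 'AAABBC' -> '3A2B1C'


Scanning runs left to right:
  i=0: run of 'G' x 10 -> '10G'
  i=10: run of 'D' x 8 -> '8D'
  i=18: run of 'F' x 8 -> '8F'
  i=26: run of 'D' x 8 -> '8D'
  i=34: run of 'G' x 5 -> '5G'
  i=39: run of 'F' x 2 -> '2F'

RLE = 10G8D8F8D5G2F


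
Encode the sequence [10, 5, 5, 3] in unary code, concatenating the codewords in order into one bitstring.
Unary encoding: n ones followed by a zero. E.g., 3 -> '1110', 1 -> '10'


Encode each number as n ones followed by a terminating 0:
  10 -> 11111111110 (11 bits)
  5 -> 111110 (6 bits)
  5 -> 111110 (6 bits)
  3 -> 1110 (4 bits)
Total length = 11 + 6 + 6 + 4 = 27 bits.

Unary([10, 5, 5, 3]) = 111111111101111101111101110 (27 bits)


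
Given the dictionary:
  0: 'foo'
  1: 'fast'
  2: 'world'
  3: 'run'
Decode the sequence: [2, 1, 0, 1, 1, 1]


Look up each index in the dictionary:
  2 -> 'world'
  1 -> 'fast'
  0 -> 'foo'
  1 -> 'fast'
  1 -> 'fast'
  1 -> 'fast'

Decoded: "world fast foo fast fast fast"


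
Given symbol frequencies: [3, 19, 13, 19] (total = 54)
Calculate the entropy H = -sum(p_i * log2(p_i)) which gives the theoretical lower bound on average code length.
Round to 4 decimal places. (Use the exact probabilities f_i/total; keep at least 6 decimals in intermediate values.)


Per-symbol terms -p_i * log2(p_i) with p_i = f_i/54:
  p = 3/54 = 0.055556: log2(p) = -4.169925, -p*log2(p) = 0.231663
  p = 19/54 = 0.351852: log2(p) = -1.506960, -p*log2(p) = 0.530227
  p = 13/54 = 0.240741: log2(p) = -2.054448, -p*log2(p) = 0.494589
  p = 19/54 = 0.351852: log2(p) = -1.506960, -p*log2(p) = 0.530227
H = 0.231663 + 0.530227 + 0.494589 + 0.530227 = 1.786706

H = 1.7867 bits/symbol


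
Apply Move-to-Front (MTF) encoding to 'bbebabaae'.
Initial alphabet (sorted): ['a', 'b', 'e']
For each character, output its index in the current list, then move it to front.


MTF encoding:
'b': index 1 in ['a', 'b', 'e'] -> ['b', 'a', 'e']
'b': index 0 in ['b', 'a', 'e'] -> ['b', 'a', 'e']
'e': index 2 in ['b', 'a', 'e'] -> ['e', 'b', 'a']
'b': index 1 in ['e', 'b', 'a'] -> ['b', 'e', 'a']
'a': index 2 in ['b', 'e', 'a'] -> ['a', 'b', 'e']
'b': index 1 in ['a', 'b', 'e'] -> ['b', 'a', 'e']
'a': index 1 in ['b', 'a', 'e'] -> ['a', 'b', 'e']
'a': index 0 in ['a', 'b', 'e'] -> ['a', 'b', 'e']
'e': index 2 in ['a', 'b', 'e'] -> ['e', 'a', 'b']


Output: [1, 0, 2, 1, 2, 1, 1, 0, 2]


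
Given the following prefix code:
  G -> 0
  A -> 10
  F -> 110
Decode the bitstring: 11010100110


Decoding step by step:
Bits 110 -> F
Bits 10 -> A
Bits 10 -> A
Bits 0 -> G
Bits 110 -> F


Decoded message: FAAGF


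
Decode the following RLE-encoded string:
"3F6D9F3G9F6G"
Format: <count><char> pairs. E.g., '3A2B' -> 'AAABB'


Expanding each <count><char> pair:
  3F -> 'FFF'
  6D -> 'DDDDDD'
  9F -> 'FFFFFFFFF'
  3G -> 'GGG'
  9F -> 'FFFFFFFFF'
  6G -> 'GGGGGG'

Decoded = FFFDDDDDDFFFFFFFFFGGGFFFFFFFFFGGGGGG


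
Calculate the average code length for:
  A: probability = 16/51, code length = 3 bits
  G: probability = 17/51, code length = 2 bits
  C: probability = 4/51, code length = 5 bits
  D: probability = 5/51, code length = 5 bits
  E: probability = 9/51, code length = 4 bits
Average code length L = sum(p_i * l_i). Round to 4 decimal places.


Weighted contributions p_i * l_i:
  A: (16/51) * 3 = 48/51
  G: (17/51) * 2 = 34/51
  C: (4/51) * 5 = 20/51
  D: (5/51) * 5 = 25/51
  E: (9/51) * 4 = 36/51
Sum = (48 + 34 + 20 + 25 + 36)/51 = 163/51

L = 163/51 = 3.1961 bits/symbol


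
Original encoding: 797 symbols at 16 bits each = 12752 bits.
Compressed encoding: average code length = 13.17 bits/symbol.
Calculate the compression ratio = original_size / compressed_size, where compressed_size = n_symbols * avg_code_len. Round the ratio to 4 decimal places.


original_size = n_symbols * orig_bits = 797 * 16 = 12752 bits
compressed_size = n_symbols * avg_code_len = 797 * 13.17 = 10496.49 bits
ratio = original_size / compressed_size = 12752 / 10496.49 = 1.2149

Compression ratio = 1.2149


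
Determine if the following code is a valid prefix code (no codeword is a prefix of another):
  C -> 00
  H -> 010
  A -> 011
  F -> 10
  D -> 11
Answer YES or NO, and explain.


Checking each pair (does one codeword prefix another?):
  C='00' vs H='010': no prefix
  C='00' vs A='011': no prefix
  C='00' vs F='10': no prefix
  C='00' vs D='11': no prefix
  H='010' vs C='00': no prefix
  H='010' vs A='011': no prefix
  H='010' vs F='10': no prefix
  H='010' vs D='11': no prefix
  A='011' vs C='00': no prefix
  A='011' vs H='010': no prefix
  A='011' vs F='10': no prefix
  A='011' vs D='11': no prefix
  F='10' vs C='00': no prefix
  F='10' vs H='010': no prefix
  F='10' vs A='011': no prefix
  F='10' vs D='11': no prefix
  D='11' vs C='00': no prefix
  D='11' vs H='010': no prefix
  D='11' vs A='011': no prefix
  D='11' vs F='10': no prefix
No violation found over all pairs.

YES -- this is a valid prefix code. No codeword is a prefix of any other codeword.


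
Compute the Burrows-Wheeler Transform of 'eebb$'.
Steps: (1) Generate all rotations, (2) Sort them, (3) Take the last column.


Rotations (sorted):
  0: $eebb -> last char: b
  1: b$eeb -> last char: b
  2: bb$ee -> last char: e
  3: ebb$e -> last char: e
  4: eebb$ -> last char: $


BWT = bbee$


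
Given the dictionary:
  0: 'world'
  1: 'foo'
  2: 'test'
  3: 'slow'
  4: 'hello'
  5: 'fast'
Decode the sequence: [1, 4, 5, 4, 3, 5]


Look up each index in the dictionary:
  1 -> 'foo'
  4 -> 'hello'
  5 -> 'fast'
  4 -> 'hello'
  3 -> 'slow'
  5 -> 'fast'

Decoded: "foo hello fast hello slow fast"


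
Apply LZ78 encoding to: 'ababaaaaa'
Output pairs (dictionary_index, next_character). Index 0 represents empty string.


LZ78 encoding steps:
Dictionary: {0: ''}
Step 1: w='' (idx 0), next='a' -> output (0, 'a'), add 'a' as idx 1
Step 2: w='' (idx 0), next='b' -> output (0, 'b'), add 'b' as idx 2
Step 3: w='a' (idx 1), next='b' -> output (1, 'b'), add 'ab' as idx 3
Step 4: w='a' (idx 1), next='a' -> output (1, 'a'), add 'aa' as idx 4
Step 5: w='aa' (idx 4), next='a' -> output (4, 'a'), add 'aaa' as idx 5


Encoded: [(0, 'a'), (0, 'b'), (1, 'b'), (1, 'a'), (4, 'a')]
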